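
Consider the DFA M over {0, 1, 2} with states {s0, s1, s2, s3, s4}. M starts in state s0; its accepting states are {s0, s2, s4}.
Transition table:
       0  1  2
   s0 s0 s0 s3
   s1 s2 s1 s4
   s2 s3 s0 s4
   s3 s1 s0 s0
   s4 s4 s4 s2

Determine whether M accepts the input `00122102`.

rejected

s0 --0--> s0
s0 --0--> s0
s0 --1--> s0
s0 --2--> s3
s3 --2--> s0
s0 --1--> s0
s0 --0--> s0
s0 --2--> s3
End in state s3, which is not an accepting state.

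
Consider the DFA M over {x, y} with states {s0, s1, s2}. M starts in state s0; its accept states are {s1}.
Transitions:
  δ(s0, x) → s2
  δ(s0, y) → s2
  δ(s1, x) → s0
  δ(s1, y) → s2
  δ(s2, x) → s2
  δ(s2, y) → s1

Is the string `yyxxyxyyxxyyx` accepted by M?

rejected

s0 --y--> s2
s2 --y--> s1
s1 --x--> s0
s0 --x--> s2
s2 --y--> s1
s1 --x--> s0
s0 --y--> s2
s2 --y--> s1
s1 --x--> s0
s0 --x--> s2
s2 --y--> s1
s1 --y--> s2
s2 --x--> s2
End in state s2, which is not an accepting state.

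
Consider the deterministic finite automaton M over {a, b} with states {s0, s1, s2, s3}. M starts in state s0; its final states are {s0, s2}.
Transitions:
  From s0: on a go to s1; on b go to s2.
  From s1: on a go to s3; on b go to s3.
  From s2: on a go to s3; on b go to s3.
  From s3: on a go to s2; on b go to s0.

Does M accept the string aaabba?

rejected

s0 --a--> s1
s1 --a--> s3
s3 --a--> s2
s2 --b--> s3
s3 --b--> s0
s0 --a--> s1
End in state s1, which is not an accepting state.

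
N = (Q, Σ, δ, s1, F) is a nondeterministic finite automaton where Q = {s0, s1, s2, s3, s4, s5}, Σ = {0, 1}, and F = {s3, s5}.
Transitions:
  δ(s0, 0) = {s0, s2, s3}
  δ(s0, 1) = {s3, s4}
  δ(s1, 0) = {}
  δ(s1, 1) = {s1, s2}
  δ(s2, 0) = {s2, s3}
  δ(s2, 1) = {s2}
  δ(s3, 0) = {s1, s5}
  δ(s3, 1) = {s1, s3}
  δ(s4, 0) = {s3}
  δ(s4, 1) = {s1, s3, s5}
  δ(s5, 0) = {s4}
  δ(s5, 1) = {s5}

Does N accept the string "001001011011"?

rejected

Start: {s1}
read 0: {}
The reachable set is empty and stays empty for the remaining 11 symbols.
Reachable ∩ accepting = {} — empty.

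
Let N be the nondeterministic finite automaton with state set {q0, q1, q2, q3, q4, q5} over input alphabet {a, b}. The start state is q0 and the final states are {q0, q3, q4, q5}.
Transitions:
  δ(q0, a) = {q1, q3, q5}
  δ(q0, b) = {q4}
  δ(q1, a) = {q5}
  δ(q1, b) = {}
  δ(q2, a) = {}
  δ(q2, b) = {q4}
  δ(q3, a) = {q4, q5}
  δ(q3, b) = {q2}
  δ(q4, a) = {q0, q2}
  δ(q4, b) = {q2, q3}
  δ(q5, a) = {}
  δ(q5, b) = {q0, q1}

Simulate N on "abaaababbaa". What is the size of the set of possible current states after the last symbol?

Start: {q0}
read a: {q1, q3, q5}
read b: {q0, q1, q2}
read a: {q1, q3, q5}
read a: {q4, q5}
read a: {q0, q2}
read b: {q4}
read a: {q0, q2}
read b: {q4}
read b: {q2, q3}
read a: {q4, q5}
read a: {q0, q2}
Final reachable set {q0, q2} has 2 states.

2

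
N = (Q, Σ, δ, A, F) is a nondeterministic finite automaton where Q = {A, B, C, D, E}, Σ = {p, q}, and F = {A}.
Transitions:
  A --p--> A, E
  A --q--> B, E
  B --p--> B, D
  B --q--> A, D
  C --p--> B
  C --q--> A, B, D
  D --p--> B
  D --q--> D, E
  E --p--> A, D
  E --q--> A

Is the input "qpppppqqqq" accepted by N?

accepted

Start: {A}
read q: {B, E}
read p: {A, B, D}
read p: {A, B, D, E}
read p: {A, B, D, E}
read p: {A, B, D, E}
read p: {A, B, D, E}
read q: {A, B, D, E}
read q: {A, B, D, E}
read q: {A, B, D, E}
read q: {A, B, D, E}
Reachable ∩ accepting = {A} — nonempty.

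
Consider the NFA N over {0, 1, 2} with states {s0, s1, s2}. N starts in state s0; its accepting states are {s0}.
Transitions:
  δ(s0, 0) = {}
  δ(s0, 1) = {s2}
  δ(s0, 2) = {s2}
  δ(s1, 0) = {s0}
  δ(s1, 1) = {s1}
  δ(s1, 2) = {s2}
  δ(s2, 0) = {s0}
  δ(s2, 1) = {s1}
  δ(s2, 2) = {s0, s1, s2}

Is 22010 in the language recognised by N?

Start: {s0}
read 2: {s2}
read 2: {s0, s1, s2}
read 0: {s0}
read 1: {s2}
read 0: {s0}
Reachable ∩ accepting = {s0} — nonempty.

accepted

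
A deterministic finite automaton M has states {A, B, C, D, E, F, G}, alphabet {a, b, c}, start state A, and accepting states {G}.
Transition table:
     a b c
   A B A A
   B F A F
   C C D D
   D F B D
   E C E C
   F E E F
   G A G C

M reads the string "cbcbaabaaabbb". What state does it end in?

A --c--> A
A --b--> A
A --c--> A
A --b--> A
A --a--> B
B --a--> F
F --b--> E
E --a--> C
C --a--> C
C --a--> C
C --b--> D
D --b--> B
B --b--> A

A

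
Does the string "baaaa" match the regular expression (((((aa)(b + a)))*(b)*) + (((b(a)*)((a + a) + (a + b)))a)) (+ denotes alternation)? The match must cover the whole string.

The right alternative (((b(a)*)((a+a)+(a+b)))a) matches baaaa.

yes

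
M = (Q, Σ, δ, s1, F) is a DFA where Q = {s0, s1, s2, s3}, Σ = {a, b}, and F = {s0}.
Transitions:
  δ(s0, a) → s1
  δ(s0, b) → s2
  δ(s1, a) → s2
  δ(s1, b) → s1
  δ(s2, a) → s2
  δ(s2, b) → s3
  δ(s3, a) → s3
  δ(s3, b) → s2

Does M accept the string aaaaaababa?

rejected

s1 --a--> s2
s2 --a--> s2
s2 --a--> s2
s2 --a--> s2
s2 --a--> s2
s2 --a--> s2
s2 --b--> s3
s3 --a--> s3
s3 --b--> s2
s2 --a--> s2
End in state s2, which is not an accepting state.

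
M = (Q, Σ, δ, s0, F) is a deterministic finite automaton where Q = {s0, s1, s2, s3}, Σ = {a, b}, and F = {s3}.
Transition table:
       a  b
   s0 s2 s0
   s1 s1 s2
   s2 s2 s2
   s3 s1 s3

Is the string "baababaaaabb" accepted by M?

rejected

s0 --b--> s0
s0 --a--> s2
s2 --a--> s2
s2 --b--> s2
s2 --a--> s2
s2 --b--> s2
s2 --a--> s2
s2 --a--> s2
s2 --a--> s2
s2 --a--> s2
s2 --b--> s2
s2 --b--> s2
End in state s2, which is not an accepting state.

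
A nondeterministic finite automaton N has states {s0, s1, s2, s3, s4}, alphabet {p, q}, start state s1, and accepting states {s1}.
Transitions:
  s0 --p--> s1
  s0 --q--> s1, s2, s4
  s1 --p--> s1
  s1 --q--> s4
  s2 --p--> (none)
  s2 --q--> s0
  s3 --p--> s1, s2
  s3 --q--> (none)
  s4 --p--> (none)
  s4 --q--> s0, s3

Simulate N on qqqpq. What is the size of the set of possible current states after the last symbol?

1

Start: {s1}
read q: {s4}
read q: {s0, s3}
read q: {s1, s2, s4}
read p: {s1}
read q: {s4}
Final reachable set {s4} has 1 state.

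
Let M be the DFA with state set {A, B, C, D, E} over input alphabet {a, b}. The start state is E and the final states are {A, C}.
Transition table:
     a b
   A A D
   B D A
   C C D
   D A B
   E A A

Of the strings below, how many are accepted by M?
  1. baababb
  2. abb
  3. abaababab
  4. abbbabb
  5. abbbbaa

1

baababb: rejected
abb: rejected
abaababab: rejected
abbbabb: rejected
abbbbaa: accepted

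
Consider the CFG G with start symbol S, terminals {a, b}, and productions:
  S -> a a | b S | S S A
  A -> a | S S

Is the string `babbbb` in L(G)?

no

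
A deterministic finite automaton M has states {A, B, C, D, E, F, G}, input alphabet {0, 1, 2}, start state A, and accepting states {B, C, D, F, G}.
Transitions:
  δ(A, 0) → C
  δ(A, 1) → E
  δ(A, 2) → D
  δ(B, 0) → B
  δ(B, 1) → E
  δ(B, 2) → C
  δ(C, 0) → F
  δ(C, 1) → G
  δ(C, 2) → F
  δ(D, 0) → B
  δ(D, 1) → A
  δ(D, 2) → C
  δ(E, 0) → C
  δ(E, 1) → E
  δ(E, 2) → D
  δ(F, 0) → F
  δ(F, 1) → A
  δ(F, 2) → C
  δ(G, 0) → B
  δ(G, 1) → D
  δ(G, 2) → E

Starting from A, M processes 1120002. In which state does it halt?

C

A --1--> E
E --1--> E
E --2--> D
D --0--> B
B --0--> B
B --0--> B
B --2--> C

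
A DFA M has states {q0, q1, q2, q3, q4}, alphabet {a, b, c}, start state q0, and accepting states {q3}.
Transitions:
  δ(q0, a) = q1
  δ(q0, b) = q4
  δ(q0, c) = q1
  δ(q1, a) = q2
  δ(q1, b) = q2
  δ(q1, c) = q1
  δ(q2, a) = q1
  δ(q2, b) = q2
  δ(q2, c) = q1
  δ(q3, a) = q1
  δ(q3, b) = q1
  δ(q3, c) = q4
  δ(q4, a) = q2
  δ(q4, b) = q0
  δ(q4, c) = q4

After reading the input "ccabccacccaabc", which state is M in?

q0 --c--> q1
q1 --c--> q1
q1 --a--> q2
q2 --b--> q2
q2 --c--> q1
q1 --c--> q1
q1 --a--> q2
q2 --c--> q1
q1 --c--> q1
q1 --c--> q1
q1 --a--> q2
q2 --a--> q1
q1 --b--> q2
q2 --c--> q1

q1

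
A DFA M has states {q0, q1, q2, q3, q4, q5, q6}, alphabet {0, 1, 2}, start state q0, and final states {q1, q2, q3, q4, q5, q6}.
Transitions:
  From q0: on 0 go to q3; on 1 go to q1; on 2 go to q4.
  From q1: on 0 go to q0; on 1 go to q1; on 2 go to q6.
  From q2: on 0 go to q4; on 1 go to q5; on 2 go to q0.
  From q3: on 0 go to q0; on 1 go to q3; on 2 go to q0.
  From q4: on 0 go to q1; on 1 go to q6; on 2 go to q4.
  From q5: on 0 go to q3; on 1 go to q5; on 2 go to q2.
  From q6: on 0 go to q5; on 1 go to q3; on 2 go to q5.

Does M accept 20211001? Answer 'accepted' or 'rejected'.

q0 --2--> q4
q4 --0--> q1
q1 --2--> q6
q6 --1--> q3
q3 --1--> q3
q3 --0--> q0
q0 --0--> q3
q3 --1--> q3
End in state q3, which is an accepting state.

accepted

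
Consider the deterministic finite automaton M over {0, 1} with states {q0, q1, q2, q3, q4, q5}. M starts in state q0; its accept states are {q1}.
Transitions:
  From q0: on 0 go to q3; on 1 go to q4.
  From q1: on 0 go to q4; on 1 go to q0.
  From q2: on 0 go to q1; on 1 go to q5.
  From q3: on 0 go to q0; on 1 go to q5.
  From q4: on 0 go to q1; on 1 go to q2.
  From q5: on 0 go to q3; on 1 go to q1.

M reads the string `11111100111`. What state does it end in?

q0 --1--> q4
q4 --1--> q2
q2 --1--> q5
q5 --1--> q1
q1 --1--> q0
q0 --1--> q4
q4 --0--> q1
q1 --0--> q4
q4 --1--> q2
q2 --1--> q5
q5 --1--> q1

q1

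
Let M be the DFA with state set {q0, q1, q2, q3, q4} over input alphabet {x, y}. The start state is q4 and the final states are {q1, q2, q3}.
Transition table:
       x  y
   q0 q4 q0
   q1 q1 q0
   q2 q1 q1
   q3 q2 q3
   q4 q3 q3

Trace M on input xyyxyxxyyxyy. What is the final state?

q4 --x--> q3
q3 --y--> q3
q3 --y--> q3
q3 --x--> q2
q2 --y--> q1
q1 --x--> q1
q1 --x--> q1
q1 --y--> q0
q0 --y--> q0
q0 --x--> q4
q4 --y--> q3
q3 --y--> q3

q3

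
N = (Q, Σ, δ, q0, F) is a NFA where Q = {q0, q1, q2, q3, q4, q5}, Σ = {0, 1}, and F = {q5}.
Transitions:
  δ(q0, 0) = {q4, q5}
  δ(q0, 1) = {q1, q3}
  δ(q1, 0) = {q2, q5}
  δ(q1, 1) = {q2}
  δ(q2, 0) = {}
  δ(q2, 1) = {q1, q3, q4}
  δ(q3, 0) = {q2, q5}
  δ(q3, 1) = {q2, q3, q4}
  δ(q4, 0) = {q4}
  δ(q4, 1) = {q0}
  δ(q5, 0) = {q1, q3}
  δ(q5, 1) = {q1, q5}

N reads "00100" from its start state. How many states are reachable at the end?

3

Start: {q0}
read 0: {q4, q5}
read 0: {q1, q3, q4}
read 1: {q0, q2, q3, q4}
read 0: {q2, q4, q5}
read 0: {q1, q3, q4}
Final reachable set {q1, q3, q4} has 3 states.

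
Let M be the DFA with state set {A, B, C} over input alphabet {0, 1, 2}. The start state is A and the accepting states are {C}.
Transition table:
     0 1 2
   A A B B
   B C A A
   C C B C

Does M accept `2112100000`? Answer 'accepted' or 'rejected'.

A --2--> B
B --1--> A
A --1--> B
B --2--> A
A --1--> B
B --0--> C
C --0--> C
C --0--> C
C --0--> C
C --0--> C
End in state C, which is an accepting state.

accepted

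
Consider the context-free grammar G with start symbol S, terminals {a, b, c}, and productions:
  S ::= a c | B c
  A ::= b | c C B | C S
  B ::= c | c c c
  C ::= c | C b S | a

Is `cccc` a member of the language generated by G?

yes

S ⇒ Bc ⇒ cccc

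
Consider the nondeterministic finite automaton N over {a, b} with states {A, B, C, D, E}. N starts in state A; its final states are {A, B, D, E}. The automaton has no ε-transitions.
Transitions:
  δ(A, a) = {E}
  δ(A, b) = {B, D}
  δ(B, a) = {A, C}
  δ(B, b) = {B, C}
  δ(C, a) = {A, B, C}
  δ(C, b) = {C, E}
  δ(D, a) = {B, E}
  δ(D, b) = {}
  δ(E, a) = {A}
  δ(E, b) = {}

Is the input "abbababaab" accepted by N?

Start: {A}
read a: {E}
read b: {}
The reachable set is empty and stays empty for the remaining 8 symbols.
Reachable ∩ accepting = {} — empty.

rejected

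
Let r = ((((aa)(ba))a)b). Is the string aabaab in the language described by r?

yes

Split as aabaa·b: (((aa)(ba))a) matches aabaa and b matches b.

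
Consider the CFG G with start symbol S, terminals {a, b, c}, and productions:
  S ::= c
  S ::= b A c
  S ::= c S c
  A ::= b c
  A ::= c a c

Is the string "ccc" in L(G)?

S ⇒ cSc ⇒ ccc

yes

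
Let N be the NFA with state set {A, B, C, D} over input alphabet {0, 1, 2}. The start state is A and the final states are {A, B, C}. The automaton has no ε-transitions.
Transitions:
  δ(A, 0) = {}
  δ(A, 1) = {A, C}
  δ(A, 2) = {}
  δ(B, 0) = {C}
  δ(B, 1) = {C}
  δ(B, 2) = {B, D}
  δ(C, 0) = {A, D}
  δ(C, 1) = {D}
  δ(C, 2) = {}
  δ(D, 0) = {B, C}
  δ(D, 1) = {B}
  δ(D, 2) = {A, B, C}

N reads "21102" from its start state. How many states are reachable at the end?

0

Start: {A}
read 2: {}
The reachable set is empty and stays empty for the remaining 4 symbols.
Final reachable set {} has 0 states.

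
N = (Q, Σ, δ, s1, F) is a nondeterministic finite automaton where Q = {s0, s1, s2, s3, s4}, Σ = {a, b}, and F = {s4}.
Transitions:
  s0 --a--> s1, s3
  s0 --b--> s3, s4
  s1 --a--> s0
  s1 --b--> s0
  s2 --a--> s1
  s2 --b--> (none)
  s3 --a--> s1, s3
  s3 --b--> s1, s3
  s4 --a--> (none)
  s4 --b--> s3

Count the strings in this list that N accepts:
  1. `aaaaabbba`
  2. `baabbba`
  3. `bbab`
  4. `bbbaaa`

`aaaaabbba`: rejected
`baabbba`: rejected
`bbab`: rejected
`bbbaaa`: rejected

0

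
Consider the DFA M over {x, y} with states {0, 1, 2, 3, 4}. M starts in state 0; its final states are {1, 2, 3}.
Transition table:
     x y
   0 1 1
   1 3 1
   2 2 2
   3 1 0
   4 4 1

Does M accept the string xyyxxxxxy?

rejected

0 --x--> 1
1 --y--> 1
1 --y--> 1
1 --x--> 3
3 --x--> 1
1 --x--> 3
3 --x--> 1
1 --x--> 3
3 --y--> 0
End in state 0, which is not an accepting state.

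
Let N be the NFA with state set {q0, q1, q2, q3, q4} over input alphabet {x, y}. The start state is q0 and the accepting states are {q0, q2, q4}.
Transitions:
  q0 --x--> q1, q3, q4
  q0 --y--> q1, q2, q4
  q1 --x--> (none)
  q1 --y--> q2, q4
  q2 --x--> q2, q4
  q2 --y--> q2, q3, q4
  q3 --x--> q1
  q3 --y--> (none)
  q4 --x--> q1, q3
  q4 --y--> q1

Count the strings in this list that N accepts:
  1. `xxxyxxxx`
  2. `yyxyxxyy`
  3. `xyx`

3

`xxxyxxxx`: accepted
`yyxyxxyy`: accepted
`xyx`: accepted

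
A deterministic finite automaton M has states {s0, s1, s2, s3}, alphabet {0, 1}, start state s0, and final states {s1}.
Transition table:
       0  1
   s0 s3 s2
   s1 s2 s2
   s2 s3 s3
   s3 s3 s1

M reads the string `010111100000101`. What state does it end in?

s0 --0--> s3
s3 --1--> s1
s1 --0--> s2
s2 --1--> s3
s3 --1--> s1
s1 --1--> s2
s2 --1--> s3
s3 --0--> s3
s3 --0--> s3
s3 --0--> s3
s3 --0--> s3
s3 --0--> s3
s3 --1--> s1
s1 --0--> s2
s2 --1--> s3

s3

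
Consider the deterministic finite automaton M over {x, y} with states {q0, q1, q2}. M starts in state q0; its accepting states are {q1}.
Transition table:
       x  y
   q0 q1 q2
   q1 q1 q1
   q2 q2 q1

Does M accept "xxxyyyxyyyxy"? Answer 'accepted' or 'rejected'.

accepted

q0 --x--> q1
q1 --x--> q1
q1 --x--> q1
q1 --y--> q1
q1 --y--> q1
q1 --y--> q1
q1 --x--> q1
q1 --y--> q1
q1 --y--> q1
q1 --y--> q1
q1 --x--> q1
q1 --y--> q1
End in state q1, which is an accepting state.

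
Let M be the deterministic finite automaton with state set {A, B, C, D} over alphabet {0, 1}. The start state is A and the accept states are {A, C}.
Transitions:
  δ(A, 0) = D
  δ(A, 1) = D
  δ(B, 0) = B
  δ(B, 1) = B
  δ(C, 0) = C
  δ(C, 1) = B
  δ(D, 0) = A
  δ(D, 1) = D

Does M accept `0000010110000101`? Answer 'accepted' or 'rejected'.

rejected

A --0--> D
D --0--> A
A --0--> D
D --0--> A
A --0--> D
D --1--> D
D --0--> A
A --1--> D
D --1--> D
D --0--> A
A --0--> D
D --0--> A
A --0--> D
D --1--> D
D --0--> A
A --1--> D
End in state D, which is not an accepting state.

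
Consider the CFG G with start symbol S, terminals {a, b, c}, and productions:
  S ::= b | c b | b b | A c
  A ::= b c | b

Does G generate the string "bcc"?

yes

S ⇒ Ac ⇒ bcc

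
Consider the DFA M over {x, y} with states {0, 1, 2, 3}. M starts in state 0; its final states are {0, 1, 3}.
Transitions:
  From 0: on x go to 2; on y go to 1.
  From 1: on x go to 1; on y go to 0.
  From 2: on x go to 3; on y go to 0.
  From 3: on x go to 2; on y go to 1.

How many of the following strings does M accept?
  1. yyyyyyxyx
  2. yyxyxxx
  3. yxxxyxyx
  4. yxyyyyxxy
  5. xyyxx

yyyyyyxyx: rejected
yyxyxxx: rejected
yxxxyxyx: rejected
yxyyyyxxy: accepted
xyyxx: accepted

2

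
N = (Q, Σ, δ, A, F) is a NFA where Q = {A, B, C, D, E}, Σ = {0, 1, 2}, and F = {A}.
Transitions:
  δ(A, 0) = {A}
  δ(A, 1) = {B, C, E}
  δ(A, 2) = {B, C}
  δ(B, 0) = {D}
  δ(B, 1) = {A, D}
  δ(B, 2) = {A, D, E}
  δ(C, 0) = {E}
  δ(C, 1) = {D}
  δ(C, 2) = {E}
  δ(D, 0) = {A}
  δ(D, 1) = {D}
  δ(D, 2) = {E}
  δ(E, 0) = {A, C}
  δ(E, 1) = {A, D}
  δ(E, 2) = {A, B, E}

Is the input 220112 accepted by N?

rejected

Start: {A}
read 2: {B, C}
read 2: {A, D, E}
read 0: {A, C}
read 1: {B, C, D, E}
read 1: {A, D}
read 2: {B, C, E}
Reachable ∩ accepting = {} — empty.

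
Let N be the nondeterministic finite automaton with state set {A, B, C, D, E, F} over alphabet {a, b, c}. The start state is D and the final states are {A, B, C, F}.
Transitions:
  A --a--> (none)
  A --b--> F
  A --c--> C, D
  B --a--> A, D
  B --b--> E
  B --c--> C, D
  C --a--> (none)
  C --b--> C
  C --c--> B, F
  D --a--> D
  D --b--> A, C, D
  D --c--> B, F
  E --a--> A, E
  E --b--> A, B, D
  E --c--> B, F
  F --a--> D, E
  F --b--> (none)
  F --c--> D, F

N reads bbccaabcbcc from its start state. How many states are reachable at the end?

4

Start: {D}
read b: {A, C, D}
read b: {A, C, D, F}
read c: {B, C, D, F}
read c: {B, C, D, F}
read a: {A, D, E}
read a: {A, D, E}
read b: {A, B, C, D, F}
read c: {B, C, D, F}
read b: {A, C, D, E}
read c: {B, C, D, F}
read c: {B, C, D, F}
Final reachable set {B, C, D, F} has 4 states.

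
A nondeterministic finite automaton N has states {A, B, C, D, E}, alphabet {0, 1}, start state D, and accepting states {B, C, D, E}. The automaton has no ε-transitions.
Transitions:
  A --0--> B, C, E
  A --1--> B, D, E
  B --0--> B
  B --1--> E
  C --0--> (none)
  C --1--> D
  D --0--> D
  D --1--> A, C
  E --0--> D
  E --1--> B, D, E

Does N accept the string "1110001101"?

accepted

Start: {D}
read 1: {A, C}
read 1: {B, D, E}
read 1: {A, B, C, D, E}
read 0: {B, C, D, E}
read 0: {B, D}
read 0: {B, D}
read 1: {A, C, E}
read 1: {B, D, E}
read 0: {B, D}
read 1: {A, C, E}
Reachable ∩ accepting = {C, E} — nonempty.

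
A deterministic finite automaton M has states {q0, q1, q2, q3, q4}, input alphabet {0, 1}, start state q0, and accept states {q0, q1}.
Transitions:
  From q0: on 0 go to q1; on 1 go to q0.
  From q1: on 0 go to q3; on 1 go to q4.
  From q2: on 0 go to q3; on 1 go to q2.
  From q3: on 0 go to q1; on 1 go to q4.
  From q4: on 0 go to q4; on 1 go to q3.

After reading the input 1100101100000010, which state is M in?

q0 --1--> q0
q0 --1--> q0
q0 --0--> q1
q1 --0--> q3
q3 --1--> q4
q4 --0--> q4
q4 --1--> q3
q3 --1--> q4
q4 --0--> q4
q4 --0--> q4
q4 --0--> q4
q4 --0--> q4
q4 --0--> q4
q4 --0--> q4
q4 --1--> q3
q3 --0--> q1

q1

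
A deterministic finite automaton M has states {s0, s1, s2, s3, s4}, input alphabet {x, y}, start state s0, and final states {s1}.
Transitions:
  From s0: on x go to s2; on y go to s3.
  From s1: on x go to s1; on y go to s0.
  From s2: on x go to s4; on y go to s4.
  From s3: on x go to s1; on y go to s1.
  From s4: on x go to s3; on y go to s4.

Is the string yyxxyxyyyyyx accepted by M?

s0 --y--> s3
s3 --y--> s1
s1 --x--> s1
s1 --x--> s1
s1 --y--> s0
s0 --x--> s2
s2 --y--> s4
s4 --y--> s4
s4 --y--> s4
s4 --y--> s4
s4 --y--> s4
s4 --x--> s3
End in state s3, which is not an accepting state.

rejected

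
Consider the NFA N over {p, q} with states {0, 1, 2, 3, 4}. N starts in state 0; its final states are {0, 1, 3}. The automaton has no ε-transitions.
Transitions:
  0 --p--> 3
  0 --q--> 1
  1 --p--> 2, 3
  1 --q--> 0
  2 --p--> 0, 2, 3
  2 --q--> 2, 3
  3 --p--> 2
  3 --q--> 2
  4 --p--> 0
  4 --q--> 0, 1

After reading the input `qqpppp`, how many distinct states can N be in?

3

Start: {0}
read q: {1}
read q: {0}
read p: {3}
read p: {2}
read p: {0, 2, 3}
read p: {0, 2, 3}
Final reachable set {0, 2, 3} has 3 states.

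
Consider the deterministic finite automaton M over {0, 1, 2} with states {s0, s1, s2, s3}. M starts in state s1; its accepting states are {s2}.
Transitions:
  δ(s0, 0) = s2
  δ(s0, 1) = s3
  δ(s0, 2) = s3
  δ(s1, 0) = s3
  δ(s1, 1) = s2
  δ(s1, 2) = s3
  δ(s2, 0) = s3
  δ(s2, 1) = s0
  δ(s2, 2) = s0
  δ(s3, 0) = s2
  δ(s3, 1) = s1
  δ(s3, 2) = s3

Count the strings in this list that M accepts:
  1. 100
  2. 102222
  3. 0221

100: accepted
102222: rejected
0221: rejected

1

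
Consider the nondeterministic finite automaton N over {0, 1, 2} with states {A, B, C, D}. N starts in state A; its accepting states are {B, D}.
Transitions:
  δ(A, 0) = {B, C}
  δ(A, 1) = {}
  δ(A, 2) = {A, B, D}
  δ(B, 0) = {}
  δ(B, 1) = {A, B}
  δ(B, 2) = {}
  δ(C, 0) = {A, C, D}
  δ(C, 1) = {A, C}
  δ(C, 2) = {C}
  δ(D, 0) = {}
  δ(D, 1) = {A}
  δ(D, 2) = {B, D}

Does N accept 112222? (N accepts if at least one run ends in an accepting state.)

rejected

Start: {A}
read 1: {}
The reachable set is empty and stays empty for the remaining 5 symbols.
Reachable ∩ accepting = {} — empty.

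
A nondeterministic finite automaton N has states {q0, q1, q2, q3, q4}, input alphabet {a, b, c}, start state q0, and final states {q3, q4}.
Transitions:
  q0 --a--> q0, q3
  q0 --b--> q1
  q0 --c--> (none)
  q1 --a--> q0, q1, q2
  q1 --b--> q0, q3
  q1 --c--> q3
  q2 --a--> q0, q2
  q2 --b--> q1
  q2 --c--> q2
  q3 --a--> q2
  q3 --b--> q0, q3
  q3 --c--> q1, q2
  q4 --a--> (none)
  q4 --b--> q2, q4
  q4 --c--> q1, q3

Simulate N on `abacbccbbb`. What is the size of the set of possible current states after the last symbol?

3

Start: {q0}
read a: {q0, q3}
read b: {q0, q1, q3}
read a: {q0, q1, q2, q3}
read c: {q1, q2, q3}
read b: {q0, q1, q3}
read c: {q1, q2, q3}
read c: {q1, q2, q3}
read b: {q0, q1, q3}
read b: {q0, q1, q3}
read b: {q0, q1, q3}
Final reachable set {q0, q1, q3} has 3 states.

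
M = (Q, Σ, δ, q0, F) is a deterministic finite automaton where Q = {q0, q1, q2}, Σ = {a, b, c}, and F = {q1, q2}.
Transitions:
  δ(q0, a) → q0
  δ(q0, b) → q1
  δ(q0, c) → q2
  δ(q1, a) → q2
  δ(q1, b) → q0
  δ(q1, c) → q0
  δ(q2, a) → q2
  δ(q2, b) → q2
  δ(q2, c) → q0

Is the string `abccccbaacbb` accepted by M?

rejected

q0 --a--> q0
q0 --b--> q1
q1 --c--> q0
q0 --c--> q2
q2 --c--> q0
q0 --c--> q2
q2 --b--> q2
q2 --a--> q2
q2 --a--> q2
q2 --c--> q0
q0 --b--> q1
q1 --b--> q0
End in state q0, which is not an accepting state.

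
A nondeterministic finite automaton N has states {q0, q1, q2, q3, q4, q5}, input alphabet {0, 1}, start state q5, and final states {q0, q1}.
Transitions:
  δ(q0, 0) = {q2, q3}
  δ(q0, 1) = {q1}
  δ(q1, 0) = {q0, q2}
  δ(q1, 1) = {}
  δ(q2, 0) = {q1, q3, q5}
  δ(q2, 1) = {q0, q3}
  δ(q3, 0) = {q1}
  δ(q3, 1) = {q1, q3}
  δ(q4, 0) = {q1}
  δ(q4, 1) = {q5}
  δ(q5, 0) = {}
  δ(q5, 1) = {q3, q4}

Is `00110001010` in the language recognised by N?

rejected

Start: {q5}
read 0: {}
The reachable set is empty and stays empty for the remaining 10 symbols.
Reachable ∩ accepting = {} — empty.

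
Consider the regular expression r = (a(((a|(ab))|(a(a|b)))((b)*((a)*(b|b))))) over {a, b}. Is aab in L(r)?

Split as a·ab: a matches a and (((a|(ab))|(a(a|b)))((b)*((a)*(b|b)))) matches ab.

yes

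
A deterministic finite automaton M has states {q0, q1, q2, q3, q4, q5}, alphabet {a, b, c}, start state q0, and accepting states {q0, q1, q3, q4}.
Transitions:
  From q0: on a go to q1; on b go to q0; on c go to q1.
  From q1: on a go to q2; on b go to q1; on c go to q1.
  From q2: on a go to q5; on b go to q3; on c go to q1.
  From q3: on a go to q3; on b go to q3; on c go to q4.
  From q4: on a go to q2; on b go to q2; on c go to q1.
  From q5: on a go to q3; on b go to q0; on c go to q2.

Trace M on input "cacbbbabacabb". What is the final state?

q3

q0 --c--> q1
q1 --a--> q2
q2 --c--> q1
q1 --b--> q1
q1 --b--> q1
q1 --b--> q1
q1 --a--> q2
q2 --b--> q3
q3 --a--> q3
q3 --c--> q4
q4 --a--> q2
q2 --b--> q3
q3 --b--> q3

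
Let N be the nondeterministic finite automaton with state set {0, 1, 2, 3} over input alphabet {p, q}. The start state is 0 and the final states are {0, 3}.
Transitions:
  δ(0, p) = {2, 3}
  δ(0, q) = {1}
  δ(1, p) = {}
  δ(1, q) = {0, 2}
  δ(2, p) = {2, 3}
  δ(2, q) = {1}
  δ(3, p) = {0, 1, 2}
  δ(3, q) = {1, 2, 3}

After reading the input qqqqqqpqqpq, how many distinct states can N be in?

4

Start: {0}
read q: {1}
read q: {0, 2}
read q: {1}
read q: {0, 2}
read q: {1}
read q: {0, 2}
read p: {2, 3}
read q: {1, 2, 3}
read q: {0, 1, 2, 3}
read p: {0, 1, 2, 3}
read q: {0, 1, 2, 3}
Final reachable set {0, 1, 2, 3} has 4 states.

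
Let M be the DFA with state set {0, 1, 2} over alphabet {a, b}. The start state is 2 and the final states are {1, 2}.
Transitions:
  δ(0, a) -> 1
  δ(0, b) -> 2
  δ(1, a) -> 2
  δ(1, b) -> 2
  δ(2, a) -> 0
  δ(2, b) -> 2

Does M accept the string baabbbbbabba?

2 --b--> 2
2 --a--> 0
0 --a--> 1
1 --b--> 2
2 --b--> 2
2 --b--> 2
2 --b--> 2
2 --b--> 2
2 --a--> 0
0 --b--> 2
2 --b--> 2
2 --a--> 0
End in state 0, which is not an accepting state.

rejected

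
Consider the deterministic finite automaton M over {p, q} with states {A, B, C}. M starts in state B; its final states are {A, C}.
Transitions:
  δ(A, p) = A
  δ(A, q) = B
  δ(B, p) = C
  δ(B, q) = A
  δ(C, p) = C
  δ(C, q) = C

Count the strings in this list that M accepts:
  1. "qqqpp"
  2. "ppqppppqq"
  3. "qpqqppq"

"qqqpp": accepted
"ppqppppqq": accepted
"qpqqppq": rejected

2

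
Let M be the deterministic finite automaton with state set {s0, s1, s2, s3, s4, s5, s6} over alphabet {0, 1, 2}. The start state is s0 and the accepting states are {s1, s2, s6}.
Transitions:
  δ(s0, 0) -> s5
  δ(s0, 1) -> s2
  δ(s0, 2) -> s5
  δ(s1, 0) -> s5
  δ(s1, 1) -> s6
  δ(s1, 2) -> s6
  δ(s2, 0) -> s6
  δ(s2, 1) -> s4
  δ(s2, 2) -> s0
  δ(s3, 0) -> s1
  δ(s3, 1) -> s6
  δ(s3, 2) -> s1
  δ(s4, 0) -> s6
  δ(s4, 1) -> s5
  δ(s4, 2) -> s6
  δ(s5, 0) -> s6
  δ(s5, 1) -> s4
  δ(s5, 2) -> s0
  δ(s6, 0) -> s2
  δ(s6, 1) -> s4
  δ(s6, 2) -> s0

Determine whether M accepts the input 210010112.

s0 --2--> s5
s5 --1--> s4
s4 --0--> s6
s6 --0--> s2
s2 --1--> s4
s4 --0--> s6
s6 --1--> s4
s4 --1--> s5
s5 --2--> s0
End in state s0, which is not an accepting state.

rejected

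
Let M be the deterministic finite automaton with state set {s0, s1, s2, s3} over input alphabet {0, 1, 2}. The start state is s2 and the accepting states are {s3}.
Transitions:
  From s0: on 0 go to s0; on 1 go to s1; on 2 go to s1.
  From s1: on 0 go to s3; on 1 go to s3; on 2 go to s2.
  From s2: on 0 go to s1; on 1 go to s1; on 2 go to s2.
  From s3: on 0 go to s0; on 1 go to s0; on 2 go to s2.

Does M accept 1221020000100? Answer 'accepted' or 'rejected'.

rejected

s2 --1--> s1
s1 --2--> s2
s2 --2--> s2
s2 --1--> s1
s1 --0--> s3
s3 --2--> s2
s2 --0--> s1
s1 --0--> s3
s3 --0--> s0
s0 --0--> s0
s0 --1--> s1
s1 --0--> s3
s3 --0--> s0
End in state s0, which is not an accepting state.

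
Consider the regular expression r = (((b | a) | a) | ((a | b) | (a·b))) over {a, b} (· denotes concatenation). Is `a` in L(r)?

yes

The left alternative ((b|a)|a) matches a.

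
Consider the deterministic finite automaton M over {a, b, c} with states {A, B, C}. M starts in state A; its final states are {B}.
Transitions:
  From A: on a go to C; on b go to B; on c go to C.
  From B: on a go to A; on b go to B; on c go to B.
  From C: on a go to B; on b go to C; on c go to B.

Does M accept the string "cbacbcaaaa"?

rejected

A --c--> C
C --b--> C
C --a--> B
B --c--> B
B --b--> B
B --c--> B
B --a--> A
A --a--> C
C --a--> B
B --a--> A
End in state A, which is not an accepting state.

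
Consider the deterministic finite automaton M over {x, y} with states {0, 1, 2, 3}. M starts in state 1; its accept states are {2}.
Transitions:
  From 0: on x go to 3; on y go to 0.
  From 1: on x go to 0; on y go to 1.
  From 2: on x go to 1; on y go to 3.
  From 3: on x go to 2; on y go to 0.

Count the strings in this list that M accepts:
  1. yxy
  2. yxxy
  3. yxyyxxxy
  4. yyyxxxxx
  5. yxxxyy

0

yxy: rejected
yxxy: rejected
yxyyxxxy: rejected
yyyxxxxx: rejected
yxxxyy: rejected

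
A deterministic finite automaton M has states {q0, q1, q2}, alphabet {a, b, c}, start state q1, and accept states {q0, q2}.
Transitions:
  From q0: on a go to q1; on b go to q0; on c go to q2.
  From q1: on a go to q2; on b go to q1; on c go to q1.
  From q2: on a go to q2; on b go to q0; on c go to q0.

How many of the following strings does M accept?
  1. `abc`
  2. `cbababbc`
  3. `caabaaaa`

2

`abc`: accepted
`cbababbc`: rejected
`caabaaaa`: accepted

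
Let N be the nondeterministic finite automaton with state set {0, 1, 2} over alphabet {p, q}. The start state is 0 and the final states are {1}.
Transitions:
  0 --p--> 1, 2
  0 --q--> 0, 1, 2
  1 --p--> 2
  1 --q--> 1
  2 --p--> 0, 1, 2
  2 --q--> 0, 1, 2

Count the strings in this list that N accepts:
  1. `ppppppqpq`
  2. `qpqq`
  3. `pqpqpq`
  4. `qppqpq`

4

`ppppppqpq`: accepted
`qpqq`: accepted
`pqpqpq`: accepted
`qppqpq`: accepted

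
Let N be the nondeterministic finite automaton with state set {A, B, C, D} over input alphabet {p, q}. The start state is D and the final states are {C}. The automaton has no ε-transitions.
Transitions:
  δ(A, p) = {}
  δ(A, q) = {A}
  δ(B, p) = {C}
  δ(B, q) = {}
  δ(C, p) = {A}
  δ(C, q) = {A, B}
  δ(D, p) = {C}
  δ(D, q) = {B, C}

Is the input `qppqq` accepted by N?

Start: {D}
read q: {B, C}
read p: {A, C}
read p: {A}
read q: {A}
read q: {A}
Reachable ∩ accepting = {} — empty.

rejected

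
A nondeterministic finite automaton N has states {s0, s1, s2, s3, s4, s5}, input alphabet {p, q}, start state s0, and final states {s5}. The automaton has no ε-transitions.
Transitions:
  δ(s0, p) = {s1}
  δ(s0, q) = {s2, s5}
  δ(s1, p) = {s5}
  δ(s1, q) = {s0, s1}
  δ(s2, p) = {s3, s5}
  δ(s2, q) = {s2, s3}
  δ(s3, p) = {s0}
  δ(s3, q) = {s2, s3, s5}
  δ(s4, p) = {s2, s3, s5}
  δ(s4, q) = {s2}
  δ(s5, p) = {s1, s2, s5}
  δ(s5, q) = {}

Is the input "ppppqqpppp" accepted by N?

Start: {s0}
read p: {s1}
read p: {s5}
read p: {s1, s2, s5}
read p: {s1, s2, s3, s5}
read q: {s0, s1, s2, s3, s5}
read q: {s0, s1, s2, s3, s5}
read p: {s0, s1, s2, s3, s5}
read p: {s0, s1, s2, s3, s5}
read p: {s0, s1, s2, s3, s5}
read p: {s0, s1, s2, s3, s5}
Reachable ∩ accepting = {s5} — nonempty.

accepted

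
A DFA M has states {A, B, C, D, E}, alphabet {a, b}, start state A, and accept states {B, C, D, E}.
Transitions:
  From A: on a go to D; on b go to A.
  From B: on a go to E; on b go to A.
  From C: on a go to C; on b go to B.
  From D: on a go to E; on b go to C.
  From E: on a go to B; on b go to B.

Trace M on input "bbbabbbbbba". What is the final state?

D

A --b--> A
A --b--> A
A --b--> A
A --a--> D
D --b--> C
C --b--> B
B --b--> A
A --b--> A
A --b--> A
A --b--> A
A --a--> D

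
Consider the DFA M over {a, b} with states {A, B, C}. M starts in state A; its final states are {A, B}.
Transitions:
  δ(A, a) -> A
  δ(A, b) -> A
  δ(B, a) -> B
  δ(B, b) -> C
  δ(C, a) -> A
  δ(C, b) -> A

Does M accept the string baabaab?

accepted

A --b--> A
A --a--> A
A --a--> A
A --b--> A
A --a--> A
A --a--> A
A --b--> A
End in state A, which is an accepting state.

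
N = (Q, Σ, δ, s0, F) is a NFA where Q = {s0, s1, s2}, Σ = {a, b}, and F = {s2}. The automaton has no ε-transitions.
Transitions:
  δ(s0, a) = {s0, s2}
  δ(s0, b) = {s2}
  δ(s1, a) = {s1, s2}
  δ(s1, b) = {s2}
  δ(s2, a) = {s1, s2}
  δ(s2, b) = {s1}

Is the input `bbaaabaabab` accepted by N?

Start: {s0}
read b: {s2}
read b: {s1}
read a: {s1, s2}
read a: {s1, s2}
read a: {s1, s2}
read b: {s1, s2}
read a: {s1, s2}
read a: {s1, s2}
read b: {s1, s2}
read a: {s1, s2}
read b: {s1, s2}
Reachable ∩ accepting = {s2} — nonempty.

accepted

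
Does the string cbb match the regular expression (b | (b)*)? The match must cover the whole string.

no

Neither b nor (b)* matches cbb.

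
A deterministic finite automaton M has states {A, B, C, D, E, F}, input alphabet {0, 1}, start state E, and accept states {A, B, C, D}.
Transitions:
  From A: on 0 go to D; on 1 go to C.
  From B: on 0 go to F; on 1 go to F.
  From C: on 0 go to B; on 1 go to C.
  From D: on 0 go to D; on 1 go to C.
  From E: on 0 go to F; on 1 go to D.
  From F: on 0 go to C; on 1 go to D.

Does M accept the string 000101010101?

rejected

E --0--> F
F --0--> C
C --0--> B
B --1--> F
F --0--> C
C --1--> C
C --0--> B
B --1--> F
F --0--> C
C --1--> C
C --0--> B
B --1--> F
End in state F, which is not an accepting state.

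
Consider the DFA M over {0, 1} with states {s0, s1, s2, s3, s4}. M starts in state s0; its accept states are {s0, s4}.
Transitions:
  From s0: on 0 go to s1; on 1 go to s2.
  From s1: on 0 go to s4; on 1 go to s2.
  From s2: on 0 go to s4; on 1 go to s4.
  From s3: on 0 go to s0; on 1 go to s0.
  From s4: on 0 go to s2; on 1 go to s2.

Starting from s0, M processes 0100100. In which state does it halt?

s0 --0--> s1
s1 --1--> s2
s2 --0--> s4
s4 --0--> s2
s2 --1--> s4
s4 --0--> s2
s2 --0--> s4

s4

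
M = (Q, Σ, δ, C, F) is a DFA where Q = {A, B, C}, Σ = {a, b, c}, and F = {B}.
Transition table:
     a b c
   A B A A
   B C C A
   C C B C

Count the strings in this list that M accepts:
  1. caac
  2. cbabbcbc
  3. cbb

caac: rejected
cbabbcbc: rejected
cbb: rejected

0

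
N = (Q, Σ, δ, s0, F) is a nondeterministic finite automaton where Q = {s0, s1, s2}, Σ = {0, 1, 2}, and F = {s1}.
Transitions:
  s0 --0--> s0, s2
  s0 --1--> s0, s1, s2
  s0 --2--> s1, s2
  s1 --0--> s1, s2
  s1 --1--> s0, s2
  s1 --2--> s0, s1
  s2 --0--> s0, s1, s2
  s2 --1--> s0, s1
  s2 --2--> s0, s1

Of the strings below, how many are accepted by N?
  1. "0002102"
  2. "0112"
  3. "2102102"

"0002102": accepted
"0112": accepted
"2102102": accepted

3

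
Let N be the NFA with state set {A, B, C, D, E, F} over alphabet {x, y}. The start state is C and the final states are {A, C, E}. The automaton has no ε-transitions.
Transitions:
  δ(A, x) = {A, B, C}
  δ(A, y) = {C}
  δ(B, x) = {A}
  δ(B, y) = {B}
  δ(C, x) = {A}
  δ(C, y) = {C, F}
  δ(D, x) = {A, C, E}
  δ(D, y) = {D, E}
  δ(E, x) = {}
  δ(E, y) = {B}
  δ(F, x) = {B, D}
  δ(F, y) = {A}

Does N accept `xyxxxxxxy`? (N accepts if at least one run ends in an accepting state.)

Start: {C}
read x: {A}
read y: {C}
read x: {A}
read x: {A, B, C}
read x: {A, B, C}
read x: {A, B, C}
read x: {A, B, C}
read x: {A, B, C}
read y: {B, C, F}
Reachable ∩ accepting = {C} — nonempty.

accepted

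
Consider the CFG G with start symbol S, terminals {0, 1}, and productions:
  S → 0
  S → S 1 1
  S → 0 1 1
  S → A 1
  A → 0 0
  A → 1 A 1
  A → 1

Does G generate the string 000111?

no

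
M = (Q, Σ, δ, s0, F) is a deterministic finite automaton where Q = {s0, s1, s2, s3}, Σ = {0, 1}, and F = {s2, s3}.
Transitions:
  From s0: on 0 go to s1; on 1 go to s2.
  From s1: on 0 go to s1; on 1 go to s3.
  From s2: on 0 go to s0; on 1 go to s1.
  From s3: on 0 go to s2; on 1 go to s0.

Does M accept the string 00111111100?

s0 --0--> s1
s1 --0--> s1
s1 --1--> s3
s3 --1--> s0
s0 --1--> s2
s2 --1--> s1
s1 --1--> s3
s3 --1--> s0
s0 --1--> s2
s2 --0--> s0
s0 --0--> s1
End in state s1, which is not an accepting state.

rejected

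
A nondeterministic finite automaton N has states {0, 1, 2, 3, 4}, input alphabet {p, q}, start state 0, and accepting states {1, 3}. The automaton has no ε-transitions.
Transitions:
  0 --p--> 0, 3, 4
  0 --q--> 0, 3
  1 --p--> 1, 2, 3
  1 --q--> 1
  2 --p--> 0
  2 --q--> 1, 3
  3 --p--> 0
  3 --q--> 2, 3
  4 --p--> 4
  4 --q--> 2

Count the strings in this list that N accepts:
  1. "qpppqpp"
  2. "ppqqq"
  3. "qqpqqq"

"qpppqpp": accepted
"ppqqq": accepted
"qqpqqq": accepted

3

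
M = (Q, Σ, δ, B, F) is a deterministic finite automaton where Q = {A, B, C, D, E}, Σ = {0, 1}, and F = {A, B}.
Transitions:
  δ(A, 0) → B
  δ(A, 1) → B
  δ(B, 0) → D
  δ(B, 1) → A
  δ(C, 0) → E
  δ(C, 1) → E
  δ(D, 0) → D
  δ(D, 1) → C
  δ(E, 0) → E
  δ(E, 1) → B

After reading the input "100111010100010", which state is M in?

B --1--> A
A --0--> B
B --0--> D
D --1--> C
C --1--> E
E --1--> B
B --0--> D
D --1--> C
C --0--> E
E --1--> B
B --0--> D
D --0--> D
D --0--> D
D --1--> C
C --0--> E

E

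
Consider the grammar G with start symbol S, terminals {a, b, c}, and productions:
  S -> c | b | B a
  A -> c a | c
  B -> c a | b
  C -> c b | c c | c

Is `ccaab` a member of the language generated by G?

no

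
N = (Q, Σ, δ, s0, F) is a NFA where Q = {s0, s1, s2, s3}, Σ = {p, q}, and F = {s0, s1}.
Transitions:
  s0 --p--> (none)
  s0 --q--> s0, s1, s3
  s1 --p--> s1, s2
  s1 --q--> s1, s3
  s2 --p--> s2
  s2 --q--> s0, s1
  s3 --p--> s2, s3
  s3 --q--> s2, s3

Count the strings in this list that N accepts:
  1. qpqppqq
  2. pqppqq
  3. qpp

2

qpqppqq: accepted
pqppqq: rejected
qpp: accepted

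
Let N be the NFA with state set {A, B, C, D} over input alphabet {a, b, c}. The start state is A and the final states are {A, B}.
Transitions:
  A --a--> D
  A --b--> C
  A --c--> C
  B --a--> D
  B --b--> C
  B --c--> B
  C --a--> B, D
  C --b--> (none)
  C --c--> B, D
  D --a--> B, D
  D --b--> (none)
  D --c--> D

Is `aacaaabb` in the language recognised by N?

rejected

Start: {A}
read a: {D}
read a: {B, D}
read c: {B, D}
read a: {B, D}
read a: {B, D}
read a: {B, D}
read b: {C}
read b: {}
Reachable ∩ accepting = {} — empty.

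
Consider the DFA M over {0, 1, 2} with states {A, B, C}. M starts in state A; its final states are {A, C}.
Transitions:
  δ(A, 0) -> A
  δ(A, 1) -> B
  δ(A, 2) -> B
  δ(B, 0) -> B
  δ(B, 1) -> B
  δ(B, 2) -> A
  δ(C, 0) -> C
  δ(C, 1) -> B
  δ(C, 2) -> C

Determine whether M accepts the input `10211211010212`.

A --1--> B
B --0--> B
B --2--> A
A --1--> B
B --1--> B
B --2--> A
A --1--> B
B --1--> B
B --0--> B
B --1--> B
B --0--> B
B --2--> A
A --1--> B
B --2--> A
End in state A, which is an accepting state.

accepted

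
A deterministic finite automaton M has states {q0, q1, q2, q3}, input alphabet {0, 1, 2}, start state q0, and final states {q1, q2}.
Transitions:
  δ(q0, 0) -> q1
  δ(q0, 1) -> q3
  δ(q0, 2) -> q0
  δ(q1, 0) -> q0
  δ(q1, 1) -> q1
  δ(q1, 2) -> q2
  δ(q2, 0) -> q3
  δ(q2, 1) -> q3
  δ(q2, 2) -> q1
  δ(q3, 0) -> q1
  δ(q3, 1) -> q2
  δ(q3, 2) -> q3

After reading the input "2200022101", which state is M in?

q3

q0 --2--> q0
q0 --2--> q0
q0 --0--> q1
q1 --0--> q0
q0 --0--> q1
q1 --2--> q2
q2 --2--> q1
q1 --1--> q1
q1 --0--> q0
q0 --1--> q3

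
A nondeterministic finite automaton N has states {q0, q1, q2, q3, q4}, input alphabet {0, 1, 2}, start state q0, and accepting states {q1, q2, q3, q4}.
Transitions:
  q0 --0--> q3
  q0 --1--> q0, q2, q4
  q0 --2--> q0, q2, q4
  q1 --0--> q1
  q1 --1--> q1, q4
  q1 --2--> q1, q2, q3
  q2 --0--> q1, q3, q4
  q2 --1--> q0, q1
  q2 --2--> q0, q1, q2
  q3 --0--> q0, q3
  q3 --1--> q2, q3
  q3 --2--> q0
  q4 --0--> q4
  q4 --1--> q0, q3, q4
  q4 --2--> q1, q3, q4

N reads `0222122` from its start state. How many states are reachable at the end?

5

Start: {q0}
read 0: {q3}
read 2: {q0}
read 2: {q0, q2, q4}
read 2: {q0, q1, q2, q3, q4}
read 1: {q0, q1, q2, q3, q4}
read 2: {q0, q1, q2, q3, q4}
read 2: {q0, q1, q2, q3, q4}
Final reachable set {q0, q1, q2, q3, q4} has 5 states.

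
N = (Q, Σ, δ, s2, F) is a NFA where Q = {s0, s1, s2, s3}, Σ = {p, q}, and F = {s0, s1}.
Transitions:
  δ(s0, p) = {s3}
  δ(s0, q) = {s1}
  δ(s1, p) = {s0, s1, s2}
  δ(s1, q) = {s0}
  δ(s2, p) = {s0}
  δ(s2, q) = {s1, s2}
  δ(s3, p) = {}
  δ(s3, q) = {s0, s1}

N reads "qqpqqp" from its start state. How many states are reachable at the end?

4

Start: {s2}
read q: {s1, s2}
read q: {s0, s1, s2}
read p: {s0, s1, s2, s3}
read q: {s0, s1, s2}
read q: {s0, s1, s2}
read p: {s0, s1, s2, s3}
Final reachable set {s0, s1, s2, s3} has 4 states.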